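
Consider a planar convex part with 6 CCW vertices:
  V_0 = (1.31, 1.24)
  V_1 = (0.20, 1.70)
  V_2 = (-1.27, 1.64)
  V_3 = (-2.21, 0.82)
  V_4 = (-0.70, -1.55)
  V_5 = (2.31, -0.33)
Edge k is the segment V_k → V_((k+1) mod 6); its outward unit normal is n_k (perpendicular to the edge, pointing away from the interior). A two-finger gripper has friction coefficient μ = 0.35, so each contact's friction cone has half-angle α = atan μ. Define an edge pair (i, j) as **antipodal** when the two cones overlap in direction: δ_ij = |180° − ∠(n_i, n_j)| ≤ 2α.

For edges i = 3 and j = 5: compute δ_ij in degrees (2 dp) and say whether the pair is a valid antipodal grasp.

δ = 0.01°, valid

α = atan 0.35 = 19.29°;  2α = 38.58°
edge 3: e_3 = (+1.51, -2.37);  n_3 = (-0.8434, -0.5373)
edge 5: e_5 = (-1.00, +1.57);  n_5 = (+0.8434, +0.5372)
∠(n_3, n_5) = 179.99°
δ = |180° − 179.99°| = 0.01°
0.01° ≤ 2α = 38.58°  →  valid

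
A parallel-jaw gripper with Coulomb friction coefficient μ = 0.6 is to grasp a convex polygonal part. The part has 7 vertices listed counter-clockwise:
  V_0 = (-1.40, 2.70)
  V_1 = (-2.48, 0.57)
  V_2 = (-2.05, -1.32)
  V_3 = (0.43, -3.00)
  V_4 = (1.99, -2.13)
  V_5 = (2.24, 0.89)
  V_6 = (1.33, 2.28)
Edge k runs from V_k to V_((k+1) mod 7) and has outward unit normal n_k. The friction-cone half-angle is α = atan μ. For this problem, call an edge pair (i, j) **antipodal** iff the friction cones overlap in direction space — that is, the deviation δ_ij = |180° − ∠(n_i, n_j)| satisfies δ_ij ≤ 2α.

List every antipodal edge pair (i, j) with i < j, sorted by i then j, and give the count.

count = 9; pairs: (0,3), (0,4), (0,5), (1,4), (1,5), (2,4), (2,5), (2,6), (3,6)

α = atan 0.6 = 30.96°;  2α = 61.93°
n_0 = (-0.8919, +0.4522)
n_1 = (-0.9751, -0.2218)
n_2 = (-0.5608, -0.8279)
n_3 = (+0.4871, -0.8734)
n_4 = (+0.9966, -0.0825)
n_5 = (+0.8367, +0.5477)
n_6 = (+0.1521, +0.9884)
  (0,1): δ = 140.30°  ·
  (0,2): δ = 97.23°  ·
  (0,3): δ = 33.96°  ✓
  (0,4): δ = 22.15°  ✓
  (0,5): δ = 60.10°  ✓
  (0,6): δ = 108.14°  ·
  (1,2): δ = 136.93°  ·
  (1,3): δ = 73.67°  ·
  (1,4): δ = 17.55°  ✓
  (1,5): δ = 20.39°  ✓
  (1,6): δ = 68.44°  ·
  (2,3): δ = 116.74°  ·
  (2,4): δ = 60.62°  ✓
  (2,5): δ = 22.67°  ✓
  (2,6): δ = 25.37°  ✓
  (3,4): δ = 123.88°  ·
  (3,5): δ = 85.94°  ·
  (3,6): δ = 37.89°  ✓
  (4,5): δ = 142.06°  ·
  (4,6): δ = 94.01°  ·
  (5,6): δ = 131.96°  ·
antipodal pairs: 9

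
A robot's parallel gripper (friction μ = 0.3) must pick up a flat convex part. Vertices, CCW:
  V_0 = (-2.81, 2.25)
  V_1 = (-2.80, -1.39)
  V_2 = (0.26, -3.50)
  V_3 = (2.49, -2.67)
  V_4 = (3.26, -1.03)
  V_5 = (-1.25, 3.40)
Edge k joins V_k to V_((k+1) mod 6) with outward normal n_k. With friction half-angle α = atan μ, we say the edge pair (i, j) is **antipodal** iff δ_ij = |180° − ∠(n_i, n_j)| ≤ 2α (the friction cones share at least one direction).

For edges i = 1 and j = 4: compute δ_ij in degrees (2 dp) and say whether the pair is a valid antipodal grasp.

α = atan 0.3 = 16.70°;  2α = 33.40°
edge 1: e_1 = (+3.06, -2.11);  n_1 = (-0.5677, -0.8233)
edge 4: e_4 = (-4.51, +4.43);  n_4 = (+0.7008, +0.7134)
∠(n_1, n_4) = 170.10°
δ = |180° − 170.10°| = 9.90°
9.90° ≤ 2α = 33.40°  →  valid

δ = 9.90°, valid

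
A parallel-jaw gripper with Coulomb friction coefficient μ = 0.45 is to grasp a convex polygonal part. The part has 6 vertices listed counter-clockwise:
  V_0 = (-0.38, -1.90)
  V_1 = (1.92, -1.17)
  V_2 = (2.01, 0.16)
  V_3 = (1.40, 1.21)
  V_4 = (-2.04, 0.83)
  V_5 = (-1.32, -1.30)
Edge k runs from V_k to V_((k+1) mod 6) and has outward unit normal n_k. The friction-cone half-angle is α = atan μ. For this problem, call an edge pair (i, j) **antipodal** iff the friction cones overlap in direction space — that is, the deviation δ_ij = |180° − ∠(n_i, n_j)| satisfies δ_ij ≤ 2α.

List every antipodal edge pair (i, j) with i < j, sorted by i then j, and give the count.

α = atan 0.45 = 24.23°;  2α = 48.46°
n_0 = (+0.3025, -0.9531)
n_1 = (+0.9977, -0.0675)
n_2 = (+0.8647, +0.5023)
n_3 = (-0.1098, +0.9940)
n_4 = (-0.9473, -0.3202)
n_5 = (-0.5380, -0.8429)
  (0,1): δ = 111.48°  ·
  (0,2): δ = 77.45°  ·
  (0,3): δ = 11.31°  ✓
  (0,4): δ = 91.07°  ·
  (0,5): δ = 129.84°  ·
  (1,2): δ = 145.97°  ·
  (1,3): δ = 79.83°  ·
  (1,4): δ = 22.55°  ✓
  (1,5): δ = 61.32°  ·
  (2,3): δ = 113.85°  ·
  (2,4): δ = 11.48°  ✓
  (2,5): δ = 27.30°  ✓
  (3,4): δ = 77.63°  ·
  (3,5): δ = 38.85°  ✓
  (4,5): δ = 141.23°  ·
antipodal pairs: 5

count = 5; pairs: (0,3), (1,4), (2,4), (2,5), (3,5)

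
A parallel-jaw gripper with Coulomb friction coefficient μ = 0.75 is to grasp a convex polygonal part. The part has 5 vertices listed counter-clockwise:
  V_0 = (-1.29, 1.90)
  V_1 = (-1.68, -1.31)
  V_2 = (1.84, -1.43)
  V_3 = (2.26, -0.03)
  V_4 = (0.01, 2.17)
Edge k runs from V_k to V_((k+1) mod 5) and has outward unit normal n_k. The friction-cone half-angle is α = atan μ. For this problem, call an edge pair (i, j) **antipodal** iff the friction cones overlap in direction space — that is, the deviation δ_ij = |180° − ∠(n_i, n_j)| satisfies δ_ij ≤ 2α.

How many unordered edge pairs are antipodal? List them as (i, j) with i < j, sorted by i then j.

count = 5; pairs: (0,2), (0,3), (1,3), (1,4), (2,4)

α = atan 0.75 = 36.87°;  2α = 73.74°
n_0 = (-0.9927, +0.1206)
n_1 = (-0.0341, -0.9994)
n_2 = (+0.9578, -0.2873)
n_3 = (+0.6991, +0.7150)
n_4 = (-0.2034, +0.9791)
  (0,1): δ = 85.03°  ·
  (0,2): δ = 9.77°  ✓
  (0,3): δ = 52.57°  ✓
  (0,4): δ = 108.66°  ·
  (1,2): δ = 104.75°  ·
  (1,3): δ = 42.40°  ✓
  (1,4): δ = 13.69°  ✓
  (2,3): δ = 117.66°  ·
  (2,4): δ = 61.57°  ✓
  (3,4): δ = 123.91°  ·
antipodal pairs: 5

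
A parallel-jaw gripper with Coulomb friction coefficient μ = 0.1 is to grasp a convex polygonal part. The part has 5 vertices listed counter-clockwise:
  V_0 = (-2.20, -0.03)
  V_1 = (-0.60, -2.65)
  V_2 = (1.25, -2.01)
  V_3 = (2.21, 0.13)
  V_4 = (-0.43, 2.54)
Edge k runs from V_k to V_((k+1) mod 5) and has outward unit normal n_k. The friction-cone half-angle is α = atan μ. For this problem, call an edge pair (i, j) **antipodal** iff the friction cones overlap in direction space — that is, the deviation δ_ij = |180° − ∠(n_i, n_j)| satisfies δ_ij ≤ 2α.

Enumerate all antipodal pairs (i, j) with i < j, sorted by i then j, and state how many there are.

count = 1; pairs: (2,4)

α = atan 0.1 = 5.71°;  2α = 11.42°
n_0 = (-0.8534, -0.5212)
n_1 = (+0.3269, -0.9450)
n_2 = (+0.9124, -0.4093)
n_3 = (+0.6742, +0.7385)
n_4 = (-0.8236, +0.5672)
  (0,1): δ = 102.33°  ·
  (0,2): δ = 55.57°  ·
  (0,3): δ = 16.20°  ·
  (0,4): δ = 114.03°  ·
  (1,2): δ = 133.24°  ·
  (1,3): δ = 61.48°  ·
  (1,4): δ = 36.36°  ·
  (2,3): δ = 108.23°  ·
  (2,4): δ = 10.39°  ✓
  (3,4): δ = 82.16°  ·
antipodal pairs: 1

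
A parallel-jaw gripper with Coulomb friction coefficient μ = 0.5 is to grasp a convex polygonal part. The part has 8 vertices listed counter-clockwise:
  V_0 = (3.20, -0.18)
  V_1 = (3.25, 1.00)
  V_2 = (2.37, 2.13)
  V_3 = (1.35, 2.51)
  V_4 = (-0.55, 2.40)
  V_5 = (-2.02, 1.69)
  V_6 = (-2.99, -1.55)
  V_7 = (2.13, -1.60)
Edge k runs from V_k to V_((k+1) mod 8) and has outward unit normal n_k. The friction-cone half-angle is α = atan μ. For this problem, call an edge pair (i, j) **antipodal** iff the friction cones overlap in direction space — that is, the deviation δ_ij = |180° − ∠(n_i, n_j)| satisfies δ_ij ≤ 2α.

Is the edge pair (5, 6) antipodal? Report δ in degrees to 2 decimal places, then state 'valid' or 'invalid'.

δ = 73.89°, invalid

α = atan 0.5 = 26.57°;  2α = 53.13°
edge 5: e_5 = (-0.97, -3.24);  n_5 = (-0.9580, +0.2868)
edge 6: e_6 = (+5.12, -0.05);  n_6 = (-0.0098, -1.0000)
∠(n_5, n_6) = 106.11°
δ = |180° − 106.11°| = 73.89°
73.89° > 2α = 53.13°  →  invalid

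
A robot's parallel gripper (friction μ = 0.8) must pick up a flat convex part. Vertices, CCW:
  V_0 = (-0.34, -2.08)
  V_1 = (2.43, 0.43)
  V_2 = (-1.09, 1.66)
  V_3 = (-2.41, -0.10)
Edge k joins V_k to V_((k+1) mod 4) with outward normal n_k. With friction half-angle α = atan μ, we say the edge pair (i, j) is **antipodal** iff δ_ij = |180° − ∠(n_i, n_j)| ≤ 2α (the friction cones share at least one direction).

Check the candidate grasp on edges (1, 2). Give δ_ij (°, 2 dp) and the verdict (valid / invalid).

δ = 107.61°, invalid

α = atan 0.8 = 38.66°;  2α = 77.32°
edge 1: e_1 = (-3.52, +1.23);  n_1 = (+0.3299, +0.9440)
edge 2: e_2 = (-1.32, -1.76);  n_2 = (-0.8000, +0.6000)
∠(n_1, n_2) = 72.39°
δ = |180° − 72.39°| = 107.61°
107.61° > 2α = 77.32°  →  invalid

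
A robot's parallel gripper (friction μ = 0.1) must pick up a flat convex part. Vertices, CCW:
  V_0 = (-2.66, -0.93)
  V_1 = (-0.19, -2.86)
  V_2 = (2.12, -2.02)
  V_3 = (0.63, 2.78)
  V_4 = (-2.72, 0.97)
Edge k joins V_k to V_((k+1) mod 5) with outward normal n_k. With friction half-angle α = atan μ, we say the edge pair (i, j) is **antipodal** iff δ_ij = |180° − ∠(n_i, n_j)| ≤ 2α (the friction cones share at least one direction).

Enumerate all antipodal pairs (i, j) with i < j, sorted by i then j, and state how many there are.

count = 1; pairs: (1,3)

α = atan 0.1 = 5.71°;  2α = 11.42°
n_0 = (-0.6157, -0.7880)
n_1 = (+0.3417, -0.9398)
n_2 = (+0.9550, +0.2965)
n_3 = (-0.4754, +0.8798)
n_4 = (-0.9995, -0.0316)
  (0,1): δ = 122.01°  ·
  (0,2): δ = 34.75°  ·
  (0,3): δ = 66.39°  ·
  (0,4): δ = 129.81°  ·
  (1,2): δ = 92.74°  ·
  (1,3): δ = 8.40°  ✓
  (1,4): δ = 71.83°  ·
  (2,3): δ = 78.86°  ·
  (2,4): δ = 15.44°  ·
  (3,4): δ = 116.57°  ·
antipodal pairs: 1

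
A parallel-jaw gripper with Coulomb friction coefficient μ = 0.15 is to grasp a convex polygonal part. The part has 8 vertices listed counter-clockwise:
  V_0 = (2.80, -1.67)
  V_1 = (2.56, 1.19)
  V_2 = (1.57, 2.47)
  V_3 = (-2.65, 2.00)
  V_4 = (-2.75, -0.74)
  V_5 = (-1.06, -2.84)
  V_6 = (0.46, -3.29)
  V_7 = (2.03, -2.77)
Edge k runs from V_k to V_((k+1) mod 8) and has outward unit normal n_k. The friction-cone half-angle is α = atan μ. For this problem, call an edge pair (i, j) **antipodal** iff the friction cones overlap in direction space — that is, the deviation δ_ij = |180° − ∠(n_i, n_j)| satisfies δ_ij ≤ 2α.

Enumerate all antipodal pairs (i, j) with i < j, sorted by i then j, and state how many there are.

count = 3; pairs: (0,3), (1,4), (2,6)

α = atan 0.15 = 8.53°;  2α = 17.06°
n_0 = (+0.9965, +0.0836)
n_1 = (+0.7910, +0.6118)
n_2 = (-0.1107, +0.9939)
n_3 = (-0.9993, +0.0365)
n_4 = (-0.7791, -0.6270)
n_5 = (-0.2839, -0.9589)
n_6 = (+0.3144, -0.9493)
n_7 = (+0.8192, -0.5735)
  (0,1): δ = 147.08°  ·
  (0,2): δ = 88.44°  ·
  (0,3): δ = 6.89°  ✓
  (0,4): δ = 34.03°  ·
  (0,5): δ = 68.71°  ·
  (0,6): δ = 103.53°  ·
  (0,7): δ = 140.21°  ·
  (1,2): δ = 121.36°  ·
  (1,3): δ = 39.81°  ·
  (1,4): δ = 1.11°  ✓
  (1,5): δ = 35.79°  ·
  (1,6): δ = 70.61°  ·
  (1,7): δ = 107.29°  ·
  (2,3): δ = 98.45°  ·
  (2,4): δ = 57.53°  ·
  (2,5): δ = 22.85°  ·
  (2,6): δ = 11.97°  ✓
  (2,7): δ = 48.65°  ·
  (3,4): δ = 139.08°  ·
  (3,5): δ = 104.40°  ·
  (3,6): δ = 69.58°  ·
  (3,7): δ = 32.90°  ·
  (4,5): δ = 145.32°  ·
  (4,6): δ = 110.50°  ·
  (4,7): δ = 73.82°  ·
  (5,6): δ = 145.18°  ·
  (5,7): δ = 108.50°  ·
  (6,7): δ = 143.32°  ·
antipodal pairs: 3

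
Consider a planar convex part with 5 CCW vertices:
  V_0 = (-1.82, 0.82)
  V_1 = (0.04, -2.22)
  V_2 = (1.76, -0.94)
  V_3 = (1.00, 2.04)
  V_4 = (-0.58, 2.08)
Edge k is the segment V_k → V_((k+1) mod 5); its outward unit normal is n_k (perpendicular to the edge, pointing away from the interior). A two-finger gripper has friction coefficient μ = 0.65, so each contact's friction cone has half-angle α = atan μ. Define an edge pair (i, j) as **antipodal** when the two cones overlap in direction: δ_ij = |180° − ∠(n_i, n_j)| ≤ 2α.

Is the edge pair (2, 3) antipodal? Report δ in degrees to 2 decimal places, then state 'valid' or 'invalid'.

α = atan 0.65 = 33.02°;  2α = 66.05°
edge 2: e_2 = (-0.76, +2.98);  n_2 = (+0.9690, +0.2471)
edge 3: e_3 = (-1.58, +0.04);  n_3 = (+0.0253, +0.9997)
∠(n_2, n_3) = 74.24°
δ = |180° − 74.24°| = 105.76°
105.76° > 2α = 66.05°  →  invalid

δ = 105.76°, invalid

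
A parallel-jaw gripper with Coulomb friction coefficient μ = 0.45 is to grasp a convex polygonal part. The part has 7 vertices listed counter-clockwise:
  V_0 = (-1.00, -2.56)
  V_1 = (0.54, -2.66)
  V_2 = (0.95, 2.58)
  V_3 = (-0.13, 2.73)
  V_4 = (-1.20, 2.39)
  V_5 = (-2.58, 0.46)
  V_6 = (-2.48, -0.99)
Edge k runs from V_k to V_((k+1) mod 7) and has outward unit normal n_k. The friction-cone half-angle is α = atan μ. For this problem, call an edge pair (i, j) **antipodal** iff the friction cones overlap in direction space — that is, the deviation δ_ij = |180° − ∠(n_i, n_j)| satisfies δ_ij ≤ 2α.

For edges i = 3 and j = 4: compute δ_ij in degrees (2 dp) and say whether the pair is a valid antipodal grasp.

δ = 143.19°, invalid

α = atan 0.45 = 24.23°;  2α = 48.46°
edge 3: e_3 = (-1.07, -0.34);  n_3 = (-0.3028, +0.9530)
edge 4: e_4 = (-1.38, -1.93);  n_4 = (-0.8134, +0.5816)
∠(n_3, n_4) = 36.81°
δ = |180° − 36.81°| = 143.19°
143.19° > 2α = 48.46°  →  invalid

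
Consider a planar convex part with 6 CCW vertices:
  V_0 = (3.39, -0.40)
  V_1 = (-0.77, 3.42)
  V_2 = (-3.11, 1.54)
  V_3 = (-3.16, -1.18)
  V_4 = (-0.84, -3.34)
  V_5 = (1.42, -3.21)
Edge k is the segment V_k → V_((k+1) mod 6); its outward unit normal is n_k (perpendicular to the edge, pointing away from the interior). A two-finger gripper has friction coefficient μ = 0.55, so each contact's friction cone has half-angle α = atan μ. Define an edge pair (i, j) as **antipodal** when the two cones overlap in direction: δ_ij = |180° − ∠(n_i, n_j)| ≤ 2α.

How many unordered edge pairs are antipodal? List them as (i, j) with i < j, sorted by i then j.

α = atan 0.55 = 28.81°;  2α = 57.62°
n_0 = (+0.6764, +0.7366)
n_1 = (-0.6263, +0.7796)
n_2 = (-0.9998, +0.0184)
n_3 = (-0.6814, -0.7319)
n_4 = (+0.0574, -0.9983)
n_5 = (+0.8188, -0.5740)
  (0,1): δ = 98.66°  ·
  (0,2): δ = 48.49°  ✓
  (0,3): δ = 0.39°  ✓
  (0,4): δ = 45.85°  ✓
  (0,5): δ = 97.53°  ·
  (1,2): δ = 129.83°  ·
  (1,3): δ = 81.73°  ·
  (1,4): δ = 35.49°  ✓
  (1,5): δ = 16.19°  ✓
  (2,3): δ = 131.90°  ·
  (2,4): δ = 85.65°  ·
  (2,5): δ = 33.98°  ✓
  (3,4): δ = 133.75°  ·
  (3,5): δ = 82.08°  ·
  (4,5): δ = 128.33°  ·
antipodal pairs: 6

count = 6; pairs: (0,2), (0,3), (0,4), (1,4), (1,5), (2,5)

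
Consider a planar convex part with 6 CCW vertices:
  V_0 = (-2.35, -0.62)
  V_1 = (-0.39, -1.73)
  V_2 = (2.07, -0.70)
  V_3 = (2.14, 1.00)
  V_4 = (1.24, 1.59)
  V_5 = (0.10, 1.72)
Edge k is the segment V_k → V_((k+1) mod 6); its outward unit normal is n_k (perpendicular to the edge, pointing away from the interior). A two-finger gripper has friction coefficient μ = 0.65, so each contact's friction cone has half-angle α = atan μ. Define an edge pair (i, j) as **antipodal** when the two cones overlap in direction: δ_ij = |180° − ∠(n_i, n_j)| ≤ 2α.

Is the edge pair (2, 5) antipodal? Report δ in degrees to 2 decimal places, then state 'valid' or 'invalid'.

α = atan 0.65 = 33.02°;  2α = 66.05°
edge 2: e_2 = (+0.07, +1.70);  n_2 = (+0.9992, -0.0411)
edge 5: e_5 = (-2.45, -2.34);  n_5 = (-0.6907, +0.7232)
∠(n_2, n_5) = 136.04°
δ = |180° − 136.04°| = 43.96°
43.96° ≤ 2α = 66.05°  →  valid

δ = 43.96°, valid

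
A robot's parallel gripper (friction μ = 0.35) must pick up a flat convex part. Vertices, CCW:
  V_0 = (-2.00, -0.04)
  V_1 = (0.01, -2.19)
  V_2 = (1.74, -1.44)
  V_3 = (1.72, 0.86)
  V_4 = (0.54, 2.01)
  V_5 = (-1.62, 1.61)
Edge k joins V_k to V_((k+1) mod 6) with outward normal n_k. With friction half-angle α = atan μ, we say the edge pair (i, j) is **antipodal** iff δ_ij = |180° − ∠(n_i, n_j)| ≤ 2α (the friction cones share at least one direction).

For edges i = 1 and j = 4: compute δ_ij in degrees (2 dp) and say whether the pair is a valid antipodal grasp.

α = atan 0.35 = 19.29°;  2α = 38.58°
edge 1: e_1 = (+1.73, +0.75);  n_1 = (+0.3978, -0.9175)
edge 4: e_4 = (-2.16, -0.40);  n_4 = (-0.1821, +0.9833)
∠(n_1, n_4) = 167.05°
δ = |180° − 167.05°| = 12.95°
12.95° ≤ 2α = 38.58°  →  valid

δ = 12.95°, valid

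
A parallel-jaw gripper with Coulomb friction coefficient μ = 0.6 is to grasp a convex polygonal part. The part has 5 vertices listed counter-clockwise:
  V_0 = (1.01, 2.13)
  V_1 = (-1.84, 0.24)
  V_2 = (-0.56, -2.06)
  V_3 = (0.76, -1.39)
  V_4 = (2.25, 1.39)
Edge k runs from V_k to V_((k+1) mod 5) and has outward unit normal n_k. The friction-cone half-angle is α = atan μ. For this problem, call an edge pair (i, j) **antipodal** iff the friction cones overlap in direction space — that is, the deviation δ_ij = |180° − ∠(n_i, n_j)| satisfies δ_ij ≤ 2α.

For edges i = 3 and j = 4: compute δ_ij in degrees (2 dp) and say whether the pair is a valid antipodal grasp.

δ = 92.64°, invalid

α = atan 0.6 = 30.96°;  2α = 61.93°
edge 3: e_3 = (+1.49, +2.78);  n_3 = (+0.8814, -0.4724)
edge 4: e_4 = (-1.24, +0.74);  n_4 = (+0.5125, +0.8587)
∠(n_3, n_4) = 87.36°
δ = |180° − 87.36°| = 92.64°
92.64° > 2α = 61.93°  →  invalid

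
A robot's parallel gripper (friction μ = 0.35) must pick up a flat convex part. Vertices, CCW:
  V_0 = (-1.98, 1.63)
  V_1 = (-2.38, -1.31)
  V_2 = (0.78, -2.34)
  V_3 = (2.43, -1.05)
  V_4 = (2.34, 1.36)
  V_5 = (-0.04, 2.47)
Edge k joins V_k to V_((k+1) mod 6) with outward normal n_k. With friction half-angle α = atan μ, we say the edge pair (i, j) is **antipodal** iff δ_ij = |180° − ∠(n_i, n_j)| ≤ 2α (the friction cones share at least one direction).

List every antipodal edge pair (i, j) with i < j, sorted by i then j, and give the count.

α = atan 0.35 = 19.29°;  2α = 38.58°
n_0 = (-0.9909, +0.1348)
n_1 = (-0.3099, -0.9508)
n_2 = (+0.6159, -0.7878)
n_3 = (+0.9993, +0.0373)
n_4 = (+0.4227, +0.9063)
n_5 = (-0.3973, +0.9177)
  (0,1): δ = 100.31°  ·
  (0,2): δ = 44.23°  ·
  (0,3): δ = 9.89°  ✓
  (0,4): δ = 72.74°  ·
  (0,5): δ = 121.16°  ·
  (1,2): δ = 123.93°  ·
  (1,3): δ = 69.81°  ·
  (1,4): δ = 6.95°  ✓
  (1,5): δ = 41.47°  ·
  (2,3): δ = 125.88°  ·
  (2,4): δ = 63.02°  ·
  (2,5): δ = 14.61°  ✓
  (3,4): δ = 117.14°  ·
  (3,5): δ = 68.73°  ·
  (4,5): δ = 131.58°  ·
antipodal pairs: 3

count = 3; pairs: (0,3), (1,4), (2,5)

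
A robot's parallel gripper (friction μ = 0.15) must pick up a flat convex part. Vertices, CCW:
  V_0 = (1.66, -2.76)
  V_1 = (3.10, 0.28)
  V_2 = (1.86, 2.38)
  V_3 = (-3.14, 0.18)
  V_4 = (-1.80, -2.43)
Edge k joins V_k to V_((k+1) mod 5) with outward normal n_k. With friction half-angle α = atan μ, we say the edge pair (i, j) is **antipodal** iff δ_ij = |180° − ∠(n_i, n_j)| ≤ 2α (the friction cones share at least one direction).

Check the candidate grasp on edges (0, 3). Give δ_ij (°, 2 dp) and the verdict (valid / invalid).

α = atan 0.15 = 8.53°;  2α = 17.06°
edge 0: e_0 = (+1.44, +3.04);  n_0 = (+0.9037, -0.4281)
edge 3: e_3 = (+1.34, -2.61);  n_3 = (-0.8896, -0.4567)
∠(n_0, n_3) = 127.48°
δ = |180° − 127.48°| = 52.52°
52.52° > 2α = 17.06°  →  invalid

δ = 52.52°, invalid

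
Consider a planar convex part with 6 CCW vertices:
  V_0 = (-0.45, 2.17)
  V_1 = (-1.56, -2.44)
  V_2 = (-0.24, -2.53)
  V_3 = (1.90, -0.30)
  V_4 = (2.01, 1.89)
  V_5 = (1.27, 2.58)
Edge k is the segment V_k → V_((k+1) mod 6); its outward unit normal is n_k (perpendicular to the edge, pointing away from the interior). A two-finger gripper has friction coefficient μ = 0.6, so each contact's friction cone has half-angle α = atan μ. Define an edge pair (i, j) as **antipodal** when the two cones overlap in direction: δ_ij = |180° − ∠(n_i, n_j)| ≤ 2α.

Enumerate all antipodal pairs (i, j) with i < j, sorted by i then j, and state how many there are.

α = atan 0.6 = 30.96°;  2α = 61.93°
n_0 = (-0.9722, +0.2341)
n_1 = (-0.0680, -0.9977)
n_2 = (+0.7215, -0.6924)
n_3 = (+0.9987, -0.0502)
n_4 = (+0.6820, +0.7314)
n_5 = (-0.2319, +0.9727)
  (0,1): δ = 80.36°  ·
  (0,2): δ = 30.28°  ✓
  (0,3): δ = 10.66°  ✓
  (0,4): δ = 60.54°  ✓
  (0,5): δ = 116.95°  ·
  (1,2): δ = 129.92°  ·
  (1,3): δ = 88.97°  ·
  (1,4): δ = 39.10°  ✓
  (1,5): δ = 17.31°  ✓
  (2,3): δ = 139.06°  ·
  (2,4): δ = 89.18°  ·
  (2,5): δ = 32.77°  ✓
  (3,4): δ = 130.12°  ·
  (3,5): δ = 73.72°  ·
  (4,5): δ = 123.60°  ·
antipodal pairs: 6

count = 6; pairs: (0,2), (0,3), (0,4), (1,4), (1,5), (2,5)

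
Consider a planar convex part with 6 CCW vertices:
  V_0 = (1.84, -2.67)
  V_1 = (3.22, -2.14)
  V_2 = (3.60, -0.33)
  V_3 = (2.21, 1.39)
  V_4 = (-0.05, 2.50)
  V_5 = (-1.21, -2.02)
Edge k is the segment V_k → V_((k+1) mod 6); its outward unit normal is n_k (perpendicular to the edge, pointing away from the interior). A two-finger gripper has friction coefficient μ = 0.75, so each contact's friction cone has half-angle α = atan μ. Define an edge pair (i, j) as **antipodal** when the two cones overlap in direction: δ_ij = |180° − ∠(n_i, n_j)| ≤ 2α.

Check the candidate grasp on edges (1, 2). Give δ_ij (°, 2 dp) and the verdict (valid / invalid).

δ = 129.20°, invalid

α = atan 0.75 = 36.87°;  2α = 73.74°
edge 1: e_1 = (+0.38, +1.81);  n_1 = (+0.9787, -0.2055)
edge 2: e_2 = (-1.39, +1.72);  n_2 = (+0.7778, +0.6285)
∠(n_1, n_2) = 50.80°
δ = |180° − 50.80°| = 129.20°
129.20° > 2α = 73.74°  →  invalid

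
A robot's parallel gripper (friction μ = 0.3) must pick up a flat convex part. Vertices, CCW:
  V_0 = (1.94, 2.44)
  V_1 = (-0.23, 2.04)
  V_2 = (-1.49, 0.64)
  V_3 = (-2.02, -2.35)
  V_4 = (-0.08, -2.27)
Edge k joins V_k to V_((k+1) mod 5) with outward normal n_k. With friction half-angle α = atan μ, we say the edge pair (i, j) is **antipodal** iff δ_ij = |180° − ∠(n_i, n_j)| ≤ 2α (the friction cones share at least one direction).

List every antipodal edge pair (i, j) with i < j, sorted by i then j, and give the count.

α = atan 0.3 = 16.70°;  2α = 33.40°
n_0 = (-0.1813, +0.9834)
n_1 = (-0.7433, +0.6690)
n_2 = (-0.9847, +0.1745)
n_3 = (+0.0412, -0.9992)
n_4 = (+0.9190, -0.3942)
  (0,1): δ = 142.43°  ·
  (0,2): δ = 110.50°  ·
  (0,3): δ = 8.08°  ✓
  (0,4): δ = 56.34°  ·
  (1,2): δ = 148.06°  ·
  (1,3): δ = 45.65°  ·
  (1,4): δ = 18.77°  ✓
  (2,3): δ = 77.59°  ·
  (2,4): δ = 13.16°  ✓
  (3,4): δ = 115.57°  ·
antipodal pairs: 3

count = 3; pairs: (0,3), (1,4), (2,4)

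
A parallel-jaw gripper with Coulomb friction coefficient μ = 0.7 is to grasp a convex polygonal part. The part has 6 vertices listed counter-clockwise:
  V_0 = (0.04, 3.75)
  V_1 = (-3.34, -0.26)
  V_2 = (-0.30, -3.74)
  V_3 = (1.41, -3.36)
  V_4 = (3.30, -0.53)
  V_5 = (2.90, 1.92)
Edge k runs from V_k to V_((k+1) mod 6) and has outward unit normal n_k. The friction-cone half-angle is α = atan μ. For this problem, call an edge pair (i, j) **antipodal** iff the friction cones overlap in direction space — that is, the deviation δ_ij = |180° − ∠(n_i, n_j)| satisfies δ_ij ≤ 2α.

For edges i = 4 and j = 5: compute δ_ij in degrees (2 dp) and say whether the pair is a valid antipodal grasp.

δ = 131.89°, invalid

α = atan 0.7 = 34.99°;  2α = 69.98°
edge 4: e_4 = (-0.40, +2.45);  n_4 = (+0.9869, +0.1611)
edge 5: e_5 = (-2.86, +1.83);  n_5 = (+0.5390, +0.8423)
∠(n_4, n_5) = 48.11°
δ = |180° − 48.11°| = 131.89°
131.89° > 2α = 69.98°  →  invalid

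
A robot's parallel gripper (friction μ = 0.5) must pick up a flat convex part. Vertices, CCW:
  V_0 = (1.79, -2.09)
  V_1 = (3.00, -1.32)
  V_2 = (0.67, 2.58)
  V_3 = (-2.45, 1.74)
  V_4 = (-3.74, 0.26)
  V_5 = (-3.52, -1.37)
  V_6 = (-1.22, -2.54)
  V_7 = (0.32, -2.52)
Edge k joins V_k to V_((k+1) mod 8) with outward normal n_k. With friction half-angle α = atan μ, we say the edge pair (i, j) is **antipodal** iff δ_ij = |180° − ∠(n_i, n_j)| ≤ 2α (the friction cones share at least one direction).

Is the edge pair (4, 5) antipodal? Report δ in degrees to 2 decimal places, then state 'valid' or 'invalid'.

δ = 124.65°, invalid

α = atan 0.5 = 26.57°;  2α = 53.13°
edge 4: e_4 = (+0.22, -1.63);  n_4 = (-0.9910, -0.1338)
edge 5: e_5 = (+2.30, -1.17);  n_5 = (-0.4534, -0.8913)
∠(n_4, n_5) = 55.35°
δ = |180° − 55.35°| = 124.65°
124.65° > 2α = 53.13°  →  invalid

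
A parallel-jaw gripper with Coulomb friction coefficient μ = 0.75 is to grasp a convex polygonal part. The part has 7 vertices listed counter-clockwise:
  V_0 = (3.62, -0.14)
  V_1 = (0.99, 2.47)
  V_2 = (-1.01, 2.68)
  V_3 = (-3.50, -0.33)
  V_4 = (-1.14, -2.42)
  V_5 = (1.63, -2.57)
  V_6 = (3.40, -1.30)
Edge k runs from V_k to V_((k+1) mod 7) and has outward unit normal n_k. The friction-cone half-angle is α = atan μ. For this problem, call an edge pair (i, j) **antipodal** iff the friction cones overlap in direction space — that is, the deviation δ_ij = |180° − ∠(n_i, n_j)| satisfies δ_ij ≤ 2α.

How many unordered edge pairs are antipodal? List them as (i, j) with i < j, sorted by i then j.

α = atan 0.75 = 36.87°;  2α = 73.74°
n_0 = (+0.7044, +0.7098)
n_1 = (+0.1044, +0.9945)
n_2 = (-0.7705, +0.6374)
n_3 = (-0.6630, -0.7486)
n_4 = (-0.0541, -0.9985)
n_5 = (+0.5830, -0.8125)
n_6 = (+0.9825, -0.1863)
  (0,1): δ = 141.21°  ·
  (0,2): δ = 84.82°  ·
  (0,3): δ = 3.25°  ✓
  (0,4): δ = 41.68°  ✓
  (0,5): δ = 80.44°  ·
  (0,6): δ = 124.04°  ·
  (1,2): δ = 123.60°  ·
  (1,3): δ = 35.53°  ✓
  (1,4): δ = 2.89°  ✓
  (1,5): δ = 41.65°  ✓
  (1,6): δ = 85.26°  ·
  (2,3): δ = 91.93°  ·
  (2,4): δ = 53.50°  ✓
  (2,5): δ = 14.74°  ✓
  (2,6): δ = 28.86°  ✓
  (3,4): δ = 141.57°  ·
  (3,5): δ = 102.81°  ·
  (3,6): δ = 59.21°  ✓
  (4,5): δ = 141.24°  ·
  (4,6): δ = 97.64°  ·
  (5,6): δ = 136.40°  ·
antipodal pairs: 9

count = 9; pairs: (0,3), (0,4), (1,3), (1,4), (1,5), (2,4), (2,5), (2,6), (3,6)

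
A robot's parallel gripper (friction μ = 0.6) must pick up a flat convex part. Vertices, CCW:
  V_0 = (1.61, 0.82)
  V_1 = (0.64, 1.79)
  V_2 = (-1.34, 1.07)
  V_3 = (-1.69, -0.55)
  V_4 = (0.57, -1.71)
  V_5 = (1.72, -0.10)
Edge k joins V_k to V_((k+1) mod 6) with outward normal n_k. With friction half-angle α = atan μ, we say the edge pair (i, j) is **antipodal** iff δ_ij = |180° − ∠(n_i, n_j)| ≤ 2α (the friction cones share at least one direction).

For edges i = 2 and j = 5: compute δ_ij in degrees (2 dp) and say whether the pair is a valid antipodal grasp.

α = atan 0.6 = 30.96°;  2α = 61.93°
edge 2: e_2 = (-0.35, -1.62);  n_2 = (-0.9774, +0.2112)
edge 5: e_5 = (-0.11, +0.92);  n_5 = (+0.9929, +0.1187)
∠(n_2, n_5) = 160.99°
δ = |180° − 160.99°| = 19.01°
19.01° ≤ 2α = 61.93°  →  valid

δ = 19.01°, valid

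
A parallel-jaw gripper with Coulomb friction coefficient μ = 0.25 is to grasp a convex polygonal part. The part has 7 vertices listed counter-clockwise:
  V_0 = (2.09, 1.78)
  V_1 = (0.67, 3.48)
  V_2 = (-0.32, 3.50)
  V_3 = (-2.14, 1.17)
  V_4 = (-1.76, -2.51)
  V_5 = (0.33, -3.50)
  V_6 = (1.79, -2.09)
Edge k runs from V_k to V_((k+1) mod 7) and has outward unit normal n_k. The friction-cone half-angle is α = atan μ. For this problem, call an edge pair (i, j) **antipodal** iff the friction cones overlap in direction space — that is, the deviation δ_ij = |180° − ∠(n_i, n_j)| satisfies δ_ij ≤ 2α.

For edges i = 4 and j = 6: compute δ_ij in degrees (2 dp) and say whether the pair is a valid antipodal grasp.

δ = 69.09°, invalid

α = atan 0.25 = 14.04°;  2α = 28.07°
edge 4: e_4 = (+2.09, -0.99);  n_4 = (-0.4281, -0.9037)
edge 6: e_6 = (+0.30, +3.87);  n_6 = (+0.9970, -0.0773)
∠(n_4, n_6) = 110.91°
δ = |180° − 110.91°| = 69.09°
69.09° > 2α = 28.07°  →  invalid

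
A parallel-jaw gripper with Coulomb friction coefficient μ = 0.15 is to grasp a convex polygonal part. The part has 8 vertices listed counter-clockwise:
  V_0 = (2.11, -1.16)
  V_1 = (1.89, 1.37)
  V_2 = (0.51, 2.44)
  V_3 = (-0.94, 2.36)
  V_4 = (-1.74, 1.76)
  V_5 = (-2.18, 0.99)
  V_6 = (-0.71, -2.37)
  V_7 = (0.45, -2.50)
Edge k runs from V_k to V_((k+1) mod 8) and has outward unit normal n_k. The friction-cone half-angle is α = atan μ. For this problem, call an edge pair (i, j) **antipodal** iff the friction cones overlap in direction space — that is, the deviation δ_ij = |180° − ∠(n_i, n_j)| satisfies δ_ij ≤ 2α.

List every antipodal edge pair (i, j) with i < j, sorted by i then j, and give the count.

count = 2; pairs: (2,6), (3,7)

α = atan 0.15 = 8.53°;  2α = 17.06°
n_0 = (+0.9962, +0.0866)
n_1 = (+0.6128, +0.7903)
n_2 = (-0.0551, +0.9985)
n_3 = (-0.6000, +0.8000)
n_4 = (-0.8682, +0.4961)
n_5 = (-0.9162, -0.4008)
n_6 = (-0.1114, -0.9938)
n_7 = (+0.6281, -0.7781)
  (0,1): δ = 132.76°  ·
  (0,2): δ = 91.81°  ·
  (0,3): δ = 58.10°  ·
  (0,4): δ = 34.71°  ·
  (0,5): δ = 18.66°  ·
  (0,6): δ = 78.64°  ·
  (0,7): δ = 123.94°  ·
  (1,2): δ = 139.05°  ·
  (1,3): δ = 105.34°  ·
  (1,4): δ = 81.96°  ·
  (1,5): δ = 28.58°  ·
  (1,6): δ = 31.39°  ·
  (1,7): δ = 76.70°  ·
  (2,3): δ = 146.29°  ·
  (2,4): δ = 122.90°  ·
  (2,5): δ = 69.53°  ·
  (2,6): δ = 9.55°  ✓
  (2,7): δ = 35.75°  ·
  (3,4): δ = 156.61°  ·
  (3,5): δ = 103.24°  ·
  (3,6): δ = 43.26°  ·
  (3,7): δ = 2.04°  ✓
  (4,5): δ = 126.63°  ·
  (4,6): δ = 66.65°  ·
  (4,7): δ = 21.34°  ·
  (5,6): δ = 120.02°  ·
  (5,7): δ = 74.72°  ·
  (6,7): δ = 134.69°  ·
antipodal pairs: 2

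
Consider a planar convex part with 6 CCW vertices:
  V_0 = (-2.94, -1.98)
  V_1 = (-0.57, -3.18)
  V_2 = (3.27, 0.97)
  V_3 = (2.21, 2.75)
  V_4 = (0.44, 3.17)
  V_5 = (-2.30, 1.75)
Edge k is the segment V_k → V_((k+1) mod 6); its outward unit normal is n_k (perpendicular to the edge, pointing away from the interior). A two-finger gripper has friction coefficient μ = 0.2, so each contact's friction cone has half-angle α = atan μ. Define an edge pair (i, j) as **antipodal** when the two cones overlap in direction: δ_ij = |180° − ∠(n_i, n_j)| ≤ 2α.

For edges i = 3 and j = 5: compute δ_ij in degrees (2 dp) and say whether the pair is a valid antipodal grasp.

α = atan 0.2 = 11.31°;  2α = 22.62°
edge 3: e_3 = (-1.77, +0.42);  n_3 = (+0.2309, +0.9730)
edge 5: e_5 = (-0.64, -3.73);  n_5 = (-0.9856, +0.1691)
∠(n_3, n_5) = 93.61°
δ = |180° − 93.61°| = 86.39°
86.39° > 2α = 22.62°  →  invalid

δ = 86.39°, invalid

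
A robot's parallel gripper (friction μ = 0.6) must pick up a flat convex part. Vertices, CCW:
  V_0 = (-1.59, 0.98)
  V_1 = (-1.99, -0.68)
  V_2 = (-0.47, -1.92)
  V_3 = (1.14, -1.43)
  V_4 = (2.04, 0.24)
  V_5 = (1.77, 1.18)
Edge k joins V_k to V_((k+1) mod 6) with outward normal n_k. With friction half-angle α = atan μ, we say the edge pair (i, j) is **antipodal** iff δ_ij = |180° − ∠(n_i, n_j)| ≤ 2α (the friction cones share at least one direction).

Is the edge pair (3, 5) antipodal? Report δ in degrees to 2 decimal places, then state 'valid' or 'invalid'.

δ = 58.27°, valid

α = atan 0.6 = 30.96°;  2α = 61.93°
edge 3: e_3 = (+0.90, +1.67);  n_3 = (+0.8803, -0.4744)
edge 5: e_5 = (-3.36, -0.20);  n_5 = (-0.0594, +0.9982)
∠(n_3, n_5) = 121.73°
δ = |180° − 121.73°| = 58.27°
58.27° ≤ 2α = 61.93°  →  valid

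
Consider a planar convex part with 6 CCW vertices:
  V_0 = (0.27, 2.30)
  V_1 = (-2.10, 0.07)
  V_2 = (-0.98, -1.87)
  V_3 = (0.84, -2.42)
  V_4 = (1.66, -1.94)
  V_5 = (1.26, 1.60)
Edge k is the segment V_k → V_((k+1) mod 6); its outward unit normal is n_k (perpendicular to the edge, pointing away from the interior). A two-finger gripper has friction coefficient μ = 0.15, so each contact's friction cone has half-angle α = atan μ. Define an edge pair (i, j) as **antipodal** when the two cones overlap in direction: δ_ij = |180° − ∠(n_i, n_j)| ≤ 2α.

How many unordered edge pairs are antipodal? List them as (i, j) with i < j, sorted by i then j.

count = 1; pairs: (0,3)

α = atan 0.15 = 8.53°;  2α = 17.06°
n_0 = (-0.6853, +0.7283)
n_1 = (-0.8660, -0.5000)
n_2 = (-0.2893, -0.9572)
n_3 = (+0.5052, -0.8630)
n_4 = (+0.9937, +0.1123)
n_5 = (+0.5773, +0.8165)
  (0,1): δ = 103.26°  ·
  (0,2): δ = 60.07°  ·
  (0,3): δ = 12.91°  ✓
  (0,4): δ = 53.19°  ·
  (0,5): δ = 101.48°  ·
  (1,2): δ = 136.81°  ·
  (1,3): δ = 89.66°  ·
  (1,4): δ = 23.55°  ·
  (1,5): δ = 24.74°  ·
  (2,3): δ = 132.84°  ·
  (2,4): δ = 66.74°  ·
  (2,5): δ = 18.45°  ·
  (3,4): δ = 113.90°  ·
  (3,5): δ = 65.61°  ·
  (4,5): δ = 131.71°  ·
antipodal pairs: 1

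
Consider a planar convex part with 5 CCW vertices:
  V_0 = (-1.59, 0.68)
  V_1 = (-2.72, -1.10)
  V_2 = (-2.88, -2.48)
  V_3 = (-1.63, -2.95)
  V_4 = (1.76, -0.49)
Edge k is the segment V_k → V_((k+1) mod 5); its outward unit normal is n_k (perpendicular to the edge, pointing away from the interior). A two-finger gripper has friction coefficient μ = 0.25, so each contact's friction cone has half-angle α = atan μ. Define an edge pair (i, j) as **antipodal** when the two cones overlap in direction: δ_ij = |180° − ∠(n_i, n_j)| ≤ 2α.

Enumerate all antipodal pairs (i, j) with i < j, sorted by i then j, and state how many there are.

α = atan 0.25 = 14.04°;  2α = 28.07°
n_0 = (-0.8442, +0.5360)
n_1 = (-0.9933, +0.1152)
n_2 = (-0.3519, -0.9360)
n_3 = (+0.5873, -0.8094)
n_4 = (+0.3297, +0.9441)
  (0,1): δ = 154.20°  ·
  (0,2): δ = 78.20°  ·
  (0,3): δ = 21.62°  ✓
  (0,4): δ = 103.16°  ·
  (1,2): δ = 103.99°  ·
  (1,3): δ = 47.42°  ·
  (1,4): δ = 77.36°  ·
  (2,3): δ = 123.43°  ·
  (2,4): δ = 1.35°  ✓
  (3,4): δ = 55.22°  ·
antipodal pairs: 2

count = 2; pairs: (0,3), (2,4)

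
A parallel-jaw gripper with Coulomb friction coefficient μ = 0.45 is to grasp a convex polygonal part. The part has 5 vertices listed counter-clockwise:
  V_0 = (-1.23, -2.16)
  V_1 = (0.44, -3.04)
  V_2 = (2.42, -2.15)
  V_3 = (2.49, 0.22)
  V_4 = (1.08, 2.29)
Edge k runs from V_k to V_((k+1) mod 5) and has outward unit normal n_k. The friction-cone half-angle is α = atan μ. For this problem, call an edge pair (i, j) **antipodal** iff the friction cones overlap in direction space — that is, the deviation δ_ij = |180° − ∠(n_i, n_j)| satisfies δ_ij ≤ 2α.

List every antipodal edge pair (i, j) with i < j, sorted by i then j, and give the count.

α = atan 0.45 = 24.23°;  2α = 48.46°
n_0 = (-0.4662, -0.8847)
n_1 = (+0.4100, -0.9121)
n_2 = (+0.9996, -0.0295)
n_3 = (+0.8265, +0.5630)
n_4 = (-0.8875, +0.4607)
  (0,1): δ = 128.01°  ·
  (0,2): δ = 63.90°  ·
  (0,3): δ = 27.95°  ✓
  (0,4): δ = 90.35°  ·
  (1,2): δ = 115.90°  ·
  (1,3): δ = 79.94°  ·
  (1,4): δ = 38.36°  ✓
  (2,3): δ = 144.05°  ·
  (2,4): δ = 25.74°  ✓
  (3,4): δ = 61.69°  ·
antipodal pairs: 3

count = 3; pairs: (0,3), (1,4), (2,4)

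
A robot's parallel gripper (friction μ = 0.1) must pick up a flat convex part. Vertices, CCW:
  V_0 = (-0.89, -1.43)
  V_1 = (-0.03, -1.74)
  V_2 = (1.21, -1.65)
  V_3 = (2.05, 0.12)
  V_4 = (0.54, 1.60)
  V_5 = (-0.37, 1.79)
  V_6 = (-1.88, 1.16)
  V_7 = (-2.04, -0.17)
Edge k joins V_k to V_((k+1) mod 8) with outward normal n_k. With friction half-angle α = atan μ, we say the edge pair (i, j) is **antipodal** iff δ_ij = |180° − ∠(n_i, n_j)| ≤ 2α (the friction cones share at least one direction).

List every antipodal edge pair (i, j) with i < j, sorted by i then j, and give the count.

count = 2; pairs: (0,4), (3,7)

α = atan 0.1 = 5.71°;  2α = 11.42°
n_0 = (-0.3391, -0.9407)
n_1 = (+0.0724, -0.9974)
n_2 = (+0.9034, -0.4287)
n_3 = (+0.7000, +0.7142)
n_4 = (+0.2044, +0.9789)
n_5 = (-0.3850, +0.9229)
n_6 = (-0.9928, +0.1194)
n_7 = (-0.7386, -0.6741)
  (0,1): δ = 156.03°  ·
  (0,2): δ = 95.57°  ·
  (0,3): δ = 24.60°  ·
  (0,4): δ = 8.03°  ✓
  (0,5): δ = 42.47°  ·
  (0,6): δ = 102.96°  ·
  (0,7): δ = 152.21°  ·
  (1,2): δ = 119.54°  ·
  (1,3): δ = 48.58°  ·
  (1,4): δ = 15.94°  ·
  (1,5): δ = 18.50°  ·
  (1,6): δ = 78.99°  ·
  (1,7): δ = 128.24°  ·
  (2,3): δ = 109.04°  ·
  (2,4): δ = 76.41°  ·
  (2,5): δ = 41.97°  ·
  (2,6): δ = 18.53°  ·
  (2,7): δ = 67.77°  ·
  (3,4): δ = 147.37°  ·
  (3,5): δ = 112.93°  ·
  (3,6): δ = 52.43°  ·
  (3,7): δ = 3.19°  ✓
  (4,5): δ = 145.56°  ·
  (4,6): δ = 85.07°  ·
  (4,7): δ = 35.82°  ·
  (5,6): δ = 119.51°  ·
  (5,7): δ = 70.26°  ·
  (6,7): δ = 130.75°  ·
antipodal pairs: 2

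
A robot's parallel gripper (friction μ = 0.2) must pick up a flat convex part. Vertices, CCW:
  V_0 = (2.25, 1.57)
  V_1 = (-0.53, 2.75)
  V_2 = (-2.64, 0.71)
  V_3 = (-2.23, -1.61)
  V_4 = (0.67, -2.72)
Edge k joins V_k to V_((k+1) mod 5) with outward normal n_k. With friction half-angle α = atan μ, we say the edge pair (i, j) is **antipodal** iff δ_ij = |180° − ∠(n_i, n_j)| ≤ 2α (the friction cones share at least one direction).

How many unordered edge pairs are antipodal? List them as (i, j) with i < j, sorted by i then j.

count = 1; pairs: (0,3)

α = atan 0.2 = 11.31°;  2α = 22.62°
n_0 = (+0.3907, +0.9205)
n_1 = (-0.6951, +0.7189)
n_2 = (-0.9847, -0.1740)
n_3 = (-0.3575, -0.9339)
n_4 = (+0.9384, -0.3456)
  (0,1): δ = 112.97°  ·
  (0,2): δ = 56.98°  ·
  (0,3): δ = 2.05°  ✓
  (0,4): δ = 92.78°  ·
  (1,2): δ = 124.01°  ·
  (1,3): δ = 64.98°  ·
  (1,4): δ = 25.75°  ·
  (2,3): δ = 120.97°  ·
  (2,4): δ = 30.24°  ·
  (3,4): δ = 89.27°  ·
antipodal pairs: 1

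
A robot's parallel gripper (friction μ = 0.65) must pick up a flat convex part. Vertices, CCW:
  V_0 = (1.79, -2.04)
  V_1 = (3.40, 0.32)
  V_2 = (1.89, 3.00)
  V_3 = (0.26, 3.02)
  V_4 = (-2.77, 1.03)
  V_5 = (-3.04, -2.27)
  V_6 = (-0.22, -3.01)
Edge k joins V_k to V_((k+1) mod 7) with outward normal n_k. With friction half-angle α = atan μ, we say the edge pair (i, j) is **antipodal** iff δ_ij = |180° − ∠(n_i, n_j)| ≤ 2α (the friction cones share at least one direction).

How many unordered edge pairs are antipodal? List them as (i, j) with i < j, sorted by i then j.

count = 10; pairs: (0,2), (0,3), (0,4), (1,4), (1,5), (2,5), (2,6), (3,5), (3,6), (4,6)

α = atan 0.65 = 33.02°;  2α = 66.05°
n_0 = (+0.8261, -0.5636)
n_1 = (+0.8712, +0.4909)
n_2 = (+0.0123, +0.9999)
n_3 = (-0.5490, +0.8359)
n_4 = (-0.9967, +0.0815)
n_5 = (-0.2538, -0.9673)
n_6 = (+0.4346, -0.9006)
  (0,1): δ = 116.30°  ·
  (0,2): δ = 56.40°  ✓
  (0,3): δ = 22.40°  ✓
  (0,4): δ = 29.62°  ✓
  (0,5): δ = 109.60°  ·
  (0,6): δ = 150.06°  ·
  (1,2): δ = 120.10°  ·
  (1,3): δ = 86.10°  ·
  (1,4): δ = 34.08°  ✓
  (1,5): δ = 45.90°  ✓
  (1,6): δ = 86.36°  ·
  (2,3): δ = 146.00°  ·
  (2,4): δ = 93.97°  ·
  (2,5): δ = 14.00°  ✓
  (2,6): δ = 26.46°  ✓
  (3,4): δ = 127.97°  ·
  (3,5): δ = 48.00°  ✓
  (3,6): δ = 7.53°  ✓
  (4,5): δ = 100.03°  ·
  (4,6): δ = 59.56°  ✓
  (5,6): δ = 139.54°  ·
antipodal pairs: 10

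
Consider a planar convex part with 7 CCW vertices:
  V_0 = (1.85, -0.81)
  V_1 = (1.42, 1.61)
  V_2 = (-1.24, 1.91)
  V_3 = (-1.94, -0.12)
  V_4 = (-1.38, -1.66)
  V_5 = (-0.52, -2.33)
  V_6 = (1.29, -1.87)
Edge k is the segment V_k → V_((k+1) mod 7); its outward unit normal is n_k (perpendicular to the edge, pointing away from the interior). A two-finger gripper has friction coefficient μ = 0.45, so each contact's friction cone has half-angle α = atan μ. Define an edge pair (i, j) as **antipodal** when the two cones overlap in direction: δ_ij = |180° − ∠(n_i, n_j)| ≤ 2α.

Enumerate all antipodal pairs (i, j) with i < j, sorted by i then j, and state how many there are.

count = 7; pairs: (0,2), (0,3), (0,4), (1,4), (1,5), (2,6), (3,6)

α = atan 0.45 = 24.23°;  2α = 48.46°
n_0 = (+0.9846, +0.1749)
n_1 = (+0.1121, +0.9937)
n_2 = (-0.9454, +0.3260)
n_3 = (-0.9398, -0.3417)
n_4 = (-0.6146, -0.7889)
n_5 = (+0.2463, -0.9692)
n_6 = (+0.8842, -0.4671)
  (0,1): δ = 106.51°  ·
  (0,2): δ = 29.10°  ✓
  (0,3): δ = 9.91°  ✓
  (0,4): δ = 42.00°  ✓
  (0,5): δ = 94.18°  ·
  (0,6): δ = 142.08°  ·
  (1,2): δ = 102.59°  ·
  (1,3): δ = 63.58°  ·
  (1,4): δ = 31.49°  ✓
  (1,5): δ = 20.69°  ✓
  (1,6): δ = 68.59°  ·
  (2,3): δ = 140.99°  ·
  (2,4): δ = 108.90°  ·
  (2,5): δ = 56.71°  ·
  (2,6): δ = 8.82°  ✓
  (3,4): δ = 147.90°  ·
  (3,5): δ = 95.72°  ·
  (3,6): δ = 47.83°  ✓
  (4,5): δ = 127.82°  ·
  (4,6): δ = 79.93°  ·
  (5,6): δ = 132.11°  ·
antipodal pairs: 7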